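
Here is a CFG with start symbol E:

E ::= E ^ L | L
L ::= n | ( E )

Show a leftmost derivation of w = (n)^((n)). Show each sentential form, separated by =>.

E => E^L   [E ::= E ^ L]
E^L => L^L   [E ::= L]
L^L => (E)^L   [L ::= ( E )]
(E)^L => (L)^L   [E ::= L]
(L)^L => (n)^L   [L ::= n]
(n)^L => (n)^(E)   [L ::= ( E )]
(n)^(E) => (n)^(L)   [E ::= L]
(n)^(L) => (n)^((E))   [L ::= ( E )]
(n)^((E)) => (n)^((L))   [E ::= L]
(n)^((L)) => (n)^((n))   [L ::= n]

E => E^L => L^L => (E)^L => (L)^L => (n)^L => (n)^(E) => (n)^(L) => (n)^((E)) => (n)^((L)) => (n)^((n))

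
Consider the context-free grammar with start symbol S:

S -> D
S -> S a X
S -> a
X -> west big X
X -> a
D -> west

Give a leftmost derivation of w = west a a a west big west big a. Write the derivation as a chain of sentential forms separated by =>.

S => S a X   [S -> S a X]
S a X => S a X a X   [S -> S a X]
S a X a X => D a X a X   [S -> D]
D a X a X => west a X a X   [D -> west]
west a X a X => west a a a X   [X -> a]
west a a a X => west a a a west big X   [X -> west big X]
west a a a west big X => west a a a west big west big X   [X -> west big X]
west a a a west big west big X => west a a a west big west big a   [X -> a]

S => S a X => S a X a X => D a X a X => west a X a X => west a a a X => west a a a west big X => west a a a west big west big X => west a a a west big west big a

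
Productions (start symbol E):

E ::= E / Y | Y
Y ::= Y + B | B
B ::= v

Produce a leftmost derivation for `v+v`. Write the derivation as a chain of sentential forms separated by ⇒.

E ⇒ Y ⇒ Y+B ⇒ B+B ⇒ v+B ⇒ v+v

E ⇒ Y   [E ::= Y]
Y ⇒ Y+B   [Y ::= Y + B]
Y+B ⇒ B+B   [Y ::= B]
B+B ⇒ v+B   [B ::= v]
v+B ⇒ v+v   [B ::= v]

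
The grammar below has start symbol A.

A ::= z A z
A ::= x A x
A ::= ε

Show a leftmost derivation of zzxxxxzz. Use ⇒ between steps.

A ⇒ zAz   [A ::= z A z]
zAz ⇒ zzAzz   [A ::= z A z]
zzAzz ⇒ zzxAxzz   [A ::= x A x]
zzxAxzz ⇒ zzxxAxxzz   [A ::= x A x]
zzxxAxxzz ⇒ zzxxxxzz   [A ::= ε]

A ⇒ zAz ⇒ zzAzz ⇒ zzxAxzz ⇒ zzxxAxxzz ⇒ zzxxxxzz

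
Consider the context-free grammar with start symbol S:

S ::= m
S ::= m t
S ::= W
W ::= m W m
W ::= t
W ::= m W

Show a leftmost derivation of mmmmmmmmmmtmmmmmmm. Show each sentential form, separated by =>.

S => W => mWm => mmWmm => mmmWmmm => mmmmWmmm => mmmmmWmmmm => mmmmmmWmmmmm => mmmmmmmWmmmmm => mmmmmmmmWmmmmmm => mmmmmmmmmWmmmmmm => mmmmmmmmmmWmmmmmmm => mmmmmmmmmmtmmmmmmm

S => W   [S ::= W]
W => mWm   [W ::= m W m]
mWm => mmWmm   [W ::= m W m]
mmWmm => mmmWmmm   [W ::= m W m]
mmmWmmm => mmmmWmmm   [W ::= m W]
mmmmWmmm => mmmmmWmmmm   [W ::= m W m]
mmmmmWmmmm => mmmmmmWmmmmm   [W ::= m W m]
mmmmmmWmmmmm => mmmmmmmWmmmmm   [W ::= m W]
mmmmmmmWmmmmm => mmmmmmmmWmmmmmm   [W ::= m W m]
mmmmmmmmWmmmmmm => mmmmmmmmmWmmmmmm   [W ::= m W]
mmmmmmmmmWmmmmmm => mmmmmmmmmmWmmmmmmm   [W ::= m W m]
mmmmmmmmmmWmmmmmmm => mmmmmmmmmmtmmmmmmm   [W ::= t]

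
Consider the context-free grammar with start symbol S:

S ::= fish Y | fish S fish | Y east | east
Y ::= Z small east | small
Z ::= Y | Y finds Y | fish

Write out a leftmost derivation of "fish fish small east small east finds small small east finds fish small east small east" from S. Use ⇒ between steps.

S ⇒ fish Y ⇒ fish Z small east ⇒ fish Y finds Y small east ⇒ fish Z small east finds Y small east ⇒ fish Y finds Y small east finds Y small east ⇒ fish Z small east finds Y small east finds Y small east ⇒ fish Y small east finds Y small east finds Y small east ⇒ fish Z small east small east finds Y small east finds Y small east ⇒ fish fish small east small east finds Y small east finds Y small east ⇒ fish fish small east small east finds small small east finds Y small east ⇒ fish fish small east small east finds small small east finds Z small east small east ⇒ fish fish small east small east finds small small east finds fish small east small east

S ⇒ fish Y   [S ::= fish Y]
fish Y ⇒ fish Z small east   [Y ::= Z small east]
fish Z small east ⇒ fish Y finds Y small east   [Z ::= Y finds Y]
fish Y finds Y small east ⇒ fish Z small east finds Y small east   [Y ::= Z small east]
fish Z small east finds Y small east ⇒ fish Y finds Y small east finds Y small east   [Z ::= Y finds Y]
fish Y finds Y small east finds Y small east ⇒ fish Z small east finds Y small east finds Y small east   [Y ::= Z small east]
fish Z small east finds Y small east finds Y small east ⇒ fish Y small east finds Y small east finds Y small east   [Z ::= Y]
fish Y small east finds Y small east finds Y small east ⇒ fish Z small east small east finds Y small east finds Y small east   [Y ::= Z small east]
fish Z small east small east finds Y small east finds Y small east ⇒ fish fish small east small east finds Y small east finds Y small east   [Z ::= fish]
fish fish small east small east finds Y small east finds Y small east ⇒ fish fish small east small east finds small small east finds Y small east   [Y ::= small]
fish fish small east small east finds small small east finds Y small east ⇒ fish fish small east small east finds small small east finds Z small east small east   [Y ::= Z small east]
fish fish small east small east finds small small east finds Z small east small east ⇒ fish fish small east small east finds small small east finds fish small east small east   [Z ::= fish]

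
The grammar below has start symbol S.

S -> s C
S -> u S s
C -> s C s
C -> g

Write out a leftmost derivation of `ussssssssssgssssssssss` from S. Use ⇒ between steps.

S ⇒ uSs ⇒ usCs ⇒ ussCss ⇒ usssCsss ⇒ ussssCssss ⇒ usssssCsssss ⇒ ussssssCssssss ⇒ usssssssCsssssss ⇒ ussssssssCssssssss ⇒ usssssssssCsssssssss ⇒ ussssssssssCssssssssss ⇒ ussssssssssgssssssssss

S ⇒ uSs   [S -> u S s]
uSs ⇒ usCs   [S -> s C]
usCs ⇒ ussCss   [C -> s C s]
ussCss ⇒ usssCsss   [C -> s C s]
usssCsss ⇒ ussssCssss   [C -> s C s]
ussssCssss ⇒ usssssCsssss   [C -> s C s]
usssssCsssss ⇒ ussssssCssssss   [C -> s C s]
ussssssCssssss ⇒ usssssssCsssssss   [C -> s C s]
usssssssCsssssss ⇒ ussssssssCssssssss   [C -> s C s]
ussssssssCssssssss ⇒ usssssssssCsssssssss   [C -> s C s]
usssssssssCsssssssss ⇒ ussssssssssCssssssssss   [C -> s C s]
ussssssssssCssssssssss ⇒ ussssssssssgssssssssss   [C -> g]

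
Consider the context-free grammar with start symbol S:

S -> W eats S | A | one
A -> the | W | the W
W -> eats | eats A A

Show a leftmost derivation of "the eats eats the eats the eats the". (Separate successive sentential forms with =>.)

S => A   [S -> A]
A => the W   [A -> the W]
the W => the eats A A   [W -> eats A A]
the eats A A => the eats W A   [A -> W]
the eats W A => the eats eats A A A   [W -> eats A A]
the eats eats A A A => the eats eats the W A A   [A -> the W]
the eats eats the W A A => the eats eats the eats A A   [W -> eats]
the eats eats the eats A A => the eats eats the eats the W A   [A -> the W]
the eats eats the eats the W A => the eats eats the eats the eats A   [W -> eats]
the eats eats the eats the eats A => the eats eats the eats the eats the   [A -> the]

S => A => the W => the eats A A => the eats W A => the eats eats A A A => the eats eats the W A A => the eats eats the eats A A => the eats eats the eats the W A => the eats eats the eats the eats A => the eats eats the eats the eats the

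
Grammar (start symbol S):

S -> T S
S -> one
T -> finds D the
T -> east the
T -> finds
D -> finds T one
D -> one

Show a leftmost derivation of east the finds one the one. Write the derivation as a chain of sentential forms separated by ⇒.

S ⇒ T S ⇒ east the S ⇒ east the T S ⇒ east the finds D the S ⇒ east the finds one the S ⇒ east the finds one the one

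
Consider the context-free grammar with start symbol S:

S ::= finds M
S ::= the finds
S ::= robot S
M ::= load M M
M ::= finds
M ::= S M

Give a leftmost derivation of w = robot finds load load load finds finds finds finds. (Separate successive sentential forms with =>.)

S => robot S   [S ::= robot S]
robot S => robot finds M   [S ::= finds M]
robot finds M => robot finds load M M   [M ::= load M M]
robot finds load M M => robot finds load load M M M   [M ::= load M M]
robot finds load load M M M => robot finds load load load M M M M   [M ::= load M M]
robot finds load load load M M M M => robot finds load load load finds M M M   [M ::= finds]
robot finds load load load finds M M M => robot finds load load load finds finds M M   [M ::= finds]
robot finds load load load finds finds M M => robot finds load load load finds finds finds M   [M ::= finds]
robot finds load load load finds finds finds M => robot finds load load load finds finds finds finds   [M ::= finds]

S => robot S => robot finds M => robot finds load M M => robot finds load load M M M => robot finds load load load M M M M => robot finds load load load finds M M M => robot finds load load load finds finds M M => robot finds load load load finds finds finds M => robot finds load load load finds finds finds finds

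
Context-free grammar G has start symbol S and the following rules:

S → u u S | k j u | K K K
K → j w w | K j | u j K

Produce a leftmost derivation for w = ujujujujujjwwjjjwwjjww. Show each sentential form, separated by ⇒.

S ⇒ KKK   [S → K K K]
KKK ⇒ ujKKK   [K → u j K]
ujKKK ⇒ ujujKKK   [K → u j K]
ujujKKK ⇒ ujujKjKK   [K → K j]
ujujKjKK ⇒ ujujujKjKK   [K → u j K]
ujujujKjKK ⇒ ujujujujKjKK   [K → u j K]
ujujujujKjKK ⇒ ujujujujKjjKK   [K → K j]
ujujujujKjjKK ⇒ ujujujujujKjjKK   [K → u j K]
ujujujujujKjjKK ⇒ ujujujujujjwwjjKK   [K → j w w]
ujujujujujjwwjjKK ⇒ ujujujujujjwwjjKjK   [K → K j]
ujujujujujjwwjjKjK ⇒ ujujujujujjwwjjjwwjK   [K → j w w]
ujujujujujjwwjjjwwjK ⇒ ujujujujujjwwjjjwwjjww   [K → j w w]

S⇒KKK⇒ujKKK⇒ujujKKK⇒ujujKjKK⇒ujujujKjKK⇒ujujujujKjKK⇒ujujujujKjjKK⇒ujujujujujKjjKK⇒ujujujujujjwwjjKK⇒ujujujujujjwwjjKjK⇒ujujujujujjwwjjjwwjK⇒ujujujujujjwwjjjwwjjww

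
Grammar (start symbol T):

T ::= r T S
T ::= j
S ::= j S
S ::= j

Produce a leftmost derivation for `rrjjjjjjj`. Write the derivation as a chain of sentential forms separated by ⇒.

T⇒rTS⇒rrTSS⇒rrjSS⇒rrjjSS⇒rrjjjSS⇒rrjjjjSS⇒rrjjjjjSS⇒rrjjjjjjS⇒rrjjjjjjj

T ⇒ rTS   [T ::= r T S]
rTS ⇒ rrTSS   [T ::= r T S]
rrTSS ⇒ rrjSS   [T ::= j]
rrjSS ⇒ rrjjSS   [S ::= j S]
rrjjSS ⇒ rrjjjSS   [S ::= j S]
rrjjjSS ⇒ rrjjjjSS   [S ::= j S]
rrjjjjSS ⇒ rrjjjjjSS   [S ::= j S]
rrjjjjjSS ⇒ rrjjjjjjS   [S ::= j]
rrjjjjjjS ⇒ rrjjjjjjj   [S ::= j]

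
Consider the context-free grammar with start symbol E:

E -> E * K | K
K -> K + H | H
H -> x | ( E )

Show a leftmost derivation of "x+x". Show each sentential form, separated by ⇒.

E ⇒ K   [E -> K]
K ⇒ K+H   [K -> K + H]
K+H ⇒ H+H   [K -> H]
H+H ⇒ x+H   [H -> x]
x+H ⇒ x+x   [H -> x]

E ⇒ K ⇒ K+H ⇒ H+H ⇒ x+H ⇒ x+x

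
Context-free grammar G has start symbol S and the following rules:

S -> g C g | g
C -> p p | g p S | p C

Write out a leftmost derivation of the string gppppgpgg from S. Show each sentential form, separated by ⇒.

S ⇒ gCg ⇒ gpCg ⇒ gppCg ⇒ gpppCg ⇒ gppppCg ⇒ gppppgpSg ⇒ gppppgpgg

S ⇒ gCg   [S -> g C g]
gCg ⇒ gpCg   [C -> p C]
gpCg ⇒ gppCg   [C -> p C]
gppCg ⇒ gpppCg   [C -> p C]
gpppCg ⇒ gppppCg   [C -> p C]
gppppCg ⇒ gppppgpSg   [C -> g p S]
gppppgpSg ⇒ gppppgpgg   [S -> g]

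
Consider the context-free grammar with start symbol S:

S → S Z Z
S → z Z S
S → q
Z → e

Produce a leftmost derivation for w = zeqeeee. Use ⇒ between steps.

S ⇒ zZS ⇒ zeS ⇒ zeSZZ ⇒ zeSZZZZ ⇒ zeqZZZZ ⇒ zeqeZZZ ⇒ zeqeeZZ ⇒ zeqeeeZ ⇒ zeqeeee

S ⇒ zZS   [S → z Z S]
zZS ⇒ zeS   [Z → e]
zeS ⇒ zeSZZ   [S → S Z Z]
zeSZZ ⇒ zeSZZZZ   [S → S Z Z]
zeSZZZZ ⇒ zeqZZZZ   [S → q]
zeqZZZZ ⇒ zeqeZZZ   [Z → e]
zeqeZZZ ⇒ zeqeeZZ   [Z → e]
zeqeeZZ ⇒ zeqeeeZ   [Z → e]
zeqeeeZ ⇒ zeqeeee   [Z → e]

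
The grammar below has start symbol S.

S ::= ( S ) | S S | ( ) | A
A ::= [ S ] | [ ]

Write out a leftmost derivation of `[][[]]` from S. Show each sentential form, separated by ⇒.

S ⇒ SS ⇒ AS ⇒ []S ⇒ []A ⇒ [][S] ⇒ [][A] ⇒ [][[]]

S ⇒ SS   [S ::= S S]
SS ⇒ AS   [S ::= A]
AS ⇒ []S   [A ::= [ ]]
[]S ⇒ []A   [S ::= A]
[]A ⇒ [][S]   [A ::= [ S ]]
[][S] ⇒ [][A]   [S ::= A]
[][A] ⇒ [][[]]   [A ::= [ ]]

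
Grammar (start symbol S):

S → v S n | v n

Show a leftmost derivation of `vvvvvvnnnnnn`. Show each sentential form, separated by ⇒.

S ⇒ vSn ⇒ vvSnn ⇒ vvvSnnn ⇒ vvvvSnnnn ⇒ vvvvvSnnnnn ⇒ vvvvvvnnnnnn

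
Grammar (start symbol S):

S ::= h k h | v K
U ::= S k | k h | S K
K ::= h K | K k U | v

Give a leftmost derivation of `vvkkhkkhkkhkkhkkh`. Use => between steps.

S => vK => vKkU => vKkUkU => vKkUkUkU => vKkUkUkUkU => vKkUkUkUkUkU => vvkUkUkUkUkU => vvkkhkUkUkUkU => vvkkhkkhkUkUkU => vvkkhkkhkkhkUkU => vvkkhkkhkkhkkhkU => vvkkhkkhkkhkkhkkh

S => vK   [S ::= v K]
vK => vKkU   [K ::= K k U]
vKkU => vKkUkU   [K ::= K k U]
vKkUkU => vKkUkUkU   [K ::= K k U]
vKkUkUkU => vKkUkUkUkU   [K ::= K k U]
vKkUkUkUkU => vKkUkUkUkUkU   [K ::= K k U]
vKkUkUkUkUkU => vvkUkUkUkUkU   [K ::= v]
vvkUkUkUkUkU => vvkkhkUkUkUkU   [U ::= k h]
vvkkhkUkUkUkU => vvkkhkkhkUkUkU   [U ::= k h]
vvkkhkkhkUkUkU => vvkkhkkhkkhkUkU   [U ::= k h]
vvkkhkkhkkhkUkU => vvkkhkkhkkhkkhkU   [U ::= k h]
vvkkhkkhkkhkkhkU => vvkkhkkhkkhkkhkkh   [U ::= k h]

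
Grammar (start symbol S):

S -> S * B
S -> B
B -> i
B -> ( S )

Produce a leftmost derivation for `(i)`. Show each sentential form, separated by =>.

S=>B=>(S)=>(B)=>(i)

S => B   [S -> B]
B => (S)   [B -> ( S )]
(S) => (B)   [S -> B]
(B) => (i)   [B -> i]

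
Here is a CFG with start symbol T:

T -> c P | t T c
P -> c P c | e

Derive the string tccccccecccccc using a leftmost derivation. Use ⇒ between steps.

T⇒tTc⇒tcPc⇒tccPcc⇒tcccPccc⇒tccccPcccc⇒tcccccPccccc⇒tccccccPcccccc⇒tccccccecccccc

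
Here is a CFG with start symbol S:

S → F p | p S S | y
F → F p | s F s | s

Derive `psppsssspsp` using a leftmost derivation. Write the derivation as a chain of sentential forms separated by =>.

S => pSS => pFpS => pFppS => psppS => psppFp => psppsFsp => psppsFpsp => psppssFspsp => psppsssspsp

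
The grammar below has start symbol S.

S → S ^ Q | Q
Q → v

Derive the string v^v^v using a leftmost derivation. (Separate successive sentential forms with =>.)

S => S^Q => S^Q^Q => Q^Q^Q => v^Q^Q => v^v^Q => v^v^v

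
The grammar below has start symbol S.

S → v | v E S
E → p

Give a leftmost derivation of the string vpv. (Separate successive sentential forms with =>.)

S => vES   [S → v E S]
vES => vpS   [E → p]
vpS => vpv   [S → v]

S=>vES=>vpS=>vpv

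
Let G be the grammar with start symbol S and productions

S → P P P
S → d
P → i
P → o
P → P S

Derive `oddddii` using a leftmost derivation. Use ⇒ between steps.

S ⇒ PPP   [S → P P P]
PPP ⇒ PSPP   [P → P S]
PSPP ⇒ PSSPP   [P → P S]
PSSPP ⇒ PSSSPP   [P → P S]
PSSSPP ⇒ PSSSSPP   [P → P S]
PSSSSPP ⇒ oSSSSPP   [P → o]
oSSSSPP ⇒ odSSSPP   [S → d]
odSSSPP ⇒ oddSSPP   [S → d]
oddSSPP ⇒ odddSPP   [S → d]
odddSPP ⇒ oddddPP   [S → d]
oddddPP ⇒ oddddiP   [P → i]
oddddiP ⇒ oddddii   [P → i]

S⇒PPP⇒PSPP⇒PSSPP⇒PSSSPP⇒PSSSSPP⇒oSSSSPP⇒odSSSPP⇒oddSSPP⇒odddSPP⇒oddddPP⇒oddddiP⇒oddddii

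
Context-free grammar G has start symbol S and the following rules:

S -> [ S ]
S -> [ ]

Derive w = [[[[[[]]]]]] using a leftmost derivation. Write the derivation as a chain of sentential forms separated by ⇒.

S ⇒ [S] ⇒ [[S]] ⇒ [[[S]]] ⇒ [[[[S]]]] ⇒ [[[[[S]]]]] ⇒ [[[[[[]]]]]]

S ⇒ [S]   [S -> [ S ]]
[S] ⇒ [[S]]   [S -> [ S ]]
[[S]] ⇒ [[[S]]]   [S -> [ S ]]
[[[S]]] ⇒ [[[[S]]]]   [S -> [ S ]]
[[[[S]]]] ⇒ [[[[[S]]]]]   [S -> [ S ]]
[[[[[S]]]]] ⇒ [[[[[[]]]]]]   [S -> [ ]]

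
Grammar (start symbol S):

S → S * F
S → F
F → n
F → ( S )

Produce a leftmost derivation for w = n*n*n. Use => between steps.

S => S*F => S*F*F => F*F*F => n*F*F => n*n*F => n*n*n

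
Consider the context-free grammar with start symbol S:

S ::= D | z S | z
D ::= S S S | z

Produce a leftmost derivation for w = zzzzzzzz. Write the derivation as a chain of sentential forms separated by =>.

S => zS   [S ::= z S]
zS => zzS   [S ::= z S]
zzS => zzzS   [S ::= z S]
zzzS => zzzD   [S ::= D]
zzzD => zzzSSS   [D ::= S S S]
zzzSSS => zzzDSS   [S ::= D]
zzzDSS => zzzSSSSS   [D ::= S S S]
zzzSSSSS => zzzzSSSS   [S ::= z]
zzzzSSSS => zzzzzSSS   [S ::= z]
zzzzzSSS => zzzzzzSS   [S ::= z]
zzzzzzSS => zzzzzzzS   [S ::= z]
zzzzzzzS => zzzzzzzz   [S ::= z]

S => zS => zzS => zzzS => zzzD => zzzSSS => zzzDSS => zzzSSSSS => zzzzSSSS => zzzzzSSS => zzzzzzSS => zzzzzzzS => zzzzzzzz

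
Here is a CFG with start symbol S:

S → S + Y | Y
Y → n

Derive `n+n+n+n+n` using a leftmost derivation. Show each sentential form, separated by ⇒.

S ⇒ S+Y   [S → S + Y]
S+Y ⇒ S+Y+Y   [S → S + Y]
S+Y+Y ⇒ S+Y+Y+Y   [S → S + Y]
S+Y+Y+Y ⇒ S+Y+Y+Y+Y   [S → S + Y]
S+Y+Y+Y+Y ⇒ Y+Y+Y+Y+Y   [S → Y]
Y+Y+Y+Y+Y ⇒ n+Y+Y+Y+Y   [Y → n]
n+Y+Y+Y+Y ⇒ n+n+Y+Y+Y   [Y → n]
n+n+Y+Y+Y ⇒ n+n+n+Y+Y   [Y → n]
n+n+n+Y+Y ⇒ n+n+n+n+Y   [Y → n]
n+n+n+n+Y ⇒ n+n+n+n+n   [Y → n]

S ⇒ S+Y ⇒ S+Y+Y ⇒ S+Y+Y+Y ⇒ S+Y+Y+Y+Y ⇒ Y+Y+Y+Y+Y ⇒ n+Y+Y+Y+Y ⇒ n+n+Y+Y+Y ⇒ n+n+n+Y+Y ⇒ n+n+n+n+Y ⇒ n+n+n+n+n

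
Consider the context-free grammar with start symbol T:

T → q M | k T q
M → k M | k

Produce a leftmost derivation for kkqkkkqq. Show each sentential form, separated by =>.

T => kTq   [T → k T q]
kTq => kkTqq   [T → k T q]
kkTqq => kkqMqq   [T → q M]
kkqMqq => kkqkMqq   [M → k M]
kkqkMqq => kkqkkMqq   [M → k M]
kkqkkMqq => kkqkkkqq   [M → k]

T=>kTq=>kkTqq=>kkqMqq=>kkqkMqq=>kkqkkMqq=>kkqkkkqq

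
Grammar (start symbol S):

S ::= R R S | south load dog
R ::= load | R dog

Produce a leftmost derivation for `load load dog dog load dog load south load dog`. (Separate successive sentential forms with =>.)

S => R R S   [S ::= R R S]
R R S => load R S   [R ::= load]
load R S => load R dog S   [R ::= R dog]
load R dog S => load R dog dog S   [R ::= R dog]
load R dog dog S => load load dog dog S   [R ::= load]
load load dog dog S => load load dog dog R R S   [S ::= R R S]
load load dog dog R R S => load load dog dog R dog R S   [R ::= R dog]
load load dog dog R dog R S => load load dog dog load dog R S   [R ::= load]
load load dog dog load dog R S => load load dog dog load dog load S   [R ::= load]
load load dog dog load dog load S => load load dog dog load dog load south load dog   [S ::= south load dog]

S => R R S => load R S => load R dog S => load R dog dog S => load load dog dog S => load load dog dog R R S => load load dog dog R dog R S => load load dog dog load dog R S => load load dog dog load dog load S => load load dog dog load dog load south load dog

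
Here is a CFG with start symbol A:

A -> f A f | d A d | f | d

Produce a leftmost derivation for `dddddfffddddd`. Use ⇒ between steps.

A ⇒ dAd ⇒ ddAdd ⇒ dddAddd ⇒ ddddAdddd ⇒ dddddAddddd ⇒ dddddfAfddddd ⇒ dddddfffddddd

A ⇒ dAd   [A -> d A d]
dAd ⇒ ddAdd   [A -> d A d]
ddAdd ⇒ dddAddd   [A -> d A d]
dddAddd ⇒ ddddAdddd   [A -> d A d]
ddddAdddd ⇒ dddddAddddd   [A -> d A d]
dddddAddddd ⇒ dddddfAfddddd   [A -> f A f]
dddddfAfddddd ⇒ dddddfffddddd   [A -> f]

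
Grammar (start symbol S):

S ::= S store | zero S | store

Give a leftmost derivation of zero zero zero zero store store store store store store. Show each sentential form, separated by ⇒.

S ⇒ zero S ⇒ zero S store ⇒ zero zero S store ⇒ zero zero S store store ⇒ zero zero zero S store store ⇒ zero zero zero S store store store ⇒ zero zero zero S store store store store ⇒ zero zero zero zero S store store store store ⇒ zero zero zero zero S store store store store store ⇒ zero zero zero zero store store store store store store

S ⇒ zero S   [S ::= zero S]
zero S ⇒ zero S store   [S ::= S store]
zero S store ⇒ zero zero S store   [S ::= zero S]
zero zero S store ⇒ zero zero S store store   [S ::= S store]
zero zero S store store ⇒ zero zero zero S store store   [S ::= zero S]
zero zero zero S store store ⇒ zero zero zero S store store store   [S ::= S store]
zero zero zero S store store store ⇒ zero zero zero S store store store store   [S ::= S store]
zero zero zero S store store store store ⇒ zero zero zero zero S store store store store   [S ::= zero S]
zero zero zero zero S store store store store ⇒ zero zero zero zero S store store store store store   [S ::= S store]
zero zero zero zero S store store store store store ⇒ zero zero zero zero store store store store store store   [S ::= store]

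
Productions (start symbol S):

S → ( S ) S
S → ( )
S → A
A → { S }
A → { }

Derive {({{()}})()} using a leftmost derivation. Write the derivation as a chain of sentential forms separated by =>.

S=>A=>{S}=>{(S)S}=>{(A)S}=>{({S})S}=>{({A})S}=>{({{S}})S}=>{({{()}})S}=>{({{()}})()}

S => A   [S → A]
A => {S}   [A → { S }]
{S} => {(S)S}   [S → ( S ) S]
{(S)S} => {(A)S}   [S → A]
{(A)S} => {({S})S}   [A → { S }]
{({S})S} => {({A})S}   [S → A]
{({A})S} => {({{S}})S}   [A → { S }]
{({{S}})S} => {({{()}})S}   [S → ( )]
{({{()}})S} => {({{()}})()}   [S → ( )]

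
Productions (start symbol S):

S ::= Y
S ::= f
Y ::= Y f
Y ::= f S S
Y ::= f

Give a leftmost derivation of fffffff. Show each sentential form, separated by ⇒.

S⇒Y⇒Yf⇒fSSf⇒fYSf⇒ffSSSf⇒ffYSSf⇒ffYfSSf⇒ffffSSf⇒ffffYSf⇒fffffSf⇒fffffYf⇒fffffff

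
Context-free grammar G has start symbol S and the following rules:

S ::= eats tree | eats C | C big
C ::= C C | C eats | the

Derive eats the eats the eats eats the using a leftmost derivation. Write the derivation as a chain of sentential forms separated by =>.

S => eats C => eats C C => eats C eats C => eats C C eats C => eats C eats C eats C => eats the eats C eats C => eats the eats C eats eats C => eats the eats the eats eats C => eats the eats the eats eats the

S => eats C   [S ::= eats C]
eats C => eats C C   [C ::= C C]
eats C C => eats C eats C   [C ::= C eats]
eats C eats C => eats C C eats C   [C ::= C C]
eats C C eats C => eats C eats C eats C   [C ::= C eats]
eats C eats C eats C => eats the eats C eats C   [C ::= the]
eats the eats C eats C => eats the eats C eats eats C   [C ::= C eats]
eats the eats C eats eats C => eats the eats the eats eats C   [C ::= the]
eats the eats the eats eats C => eats the eats the eats eats the   [C ::= the]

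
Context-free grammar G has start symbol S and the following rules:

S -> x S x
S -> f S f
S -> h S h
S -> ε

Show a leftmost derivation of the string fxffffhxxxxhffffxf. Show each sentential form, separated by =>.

S => fSf   [S -> f S f]
fSf => fxSxf   [S -> x S x]
fxSxf => fxfSfxf   [S -> f S f]
fxfSfxf => fxffSffxf   [S -> f S f]
fxffSffxf => fxfffSfffxf   [S -> f S f]
fxfffSfffxf => fxffffSffffxf   [S -> f S f]
fxffffSffffxf => fxffffhShffffxf   [S -> h S h]
fxffffhShffffxf => fxffffhxSxhffffxf   [S -> x S x]
fxffffhxSxhffffxf => fxffffhxxSxxhffffxf   [S -> x S x]
fxffffhxxSxxhffffxf => fxffffhxxxxhffffxf   [S -> ε]

S=>fSf=>fxSxf=>fxfSfxf=>fxffSffxf=>fxfffSfffxf=>fxffffSffffxf=>fxffffhShffffxf=>fxffffhxSxhffffxf=>fxffffhxxSxxhffffxf=>fxffffhxxxxhffffxf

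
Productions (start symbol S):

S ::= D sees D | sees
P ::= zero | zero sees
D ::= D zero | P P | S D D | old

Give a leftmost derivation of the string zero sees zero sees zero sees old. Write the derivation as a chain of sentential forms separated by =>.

S => D sees D => D zero sees D => P P zero sees D => zero sees P zero sees D => zero sees zero sees zero sees D => zero sees zero sees zero sees old

S => D sees D   [S ::= D sees D]
D sees D => D zero sees D   [D ::= D zero]
D zero sees D => P P zero sees D   [D ::= P P]
P P zero sees D => zero sees P zero sees D   [P ::= zero sees]
zero sees P zero sees D => zero sees zero sees zero sees D   [P ::= zero sees]
zero sees zero sees zero sees D => zero sees zero sees zero sees old   [D ::= old]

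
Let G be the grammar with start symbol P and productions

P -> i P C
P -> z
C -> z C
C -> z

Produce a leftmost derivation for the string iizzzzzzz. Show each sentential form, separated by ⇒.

P ⇒ iPC ⇒ iiPCC ⇒ iizCC ⇒ iizzCC ⇒ iizzzCC ⇒ iizzzzCC ⇒ iizzzzzCC ⇒ iizzzzzzC ⇒ iizzzzzzz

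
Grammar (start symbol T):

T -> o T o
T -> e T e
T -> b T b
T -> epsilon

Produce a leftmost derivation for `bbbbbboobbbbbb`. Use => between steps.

T=>bTb=>bbTbb=>bbbTbbb=>bbbbTbbbb=>bbbbbTbbbbb=>bbbbbbTbbbbbb=>bbbbbboTobbbbbb=>bbbbbboobbbbbb

T => bTb   [T -> b T b]
bTb => bbTbb   [T -> b T b]
bbTbb => bbbTbbb   [T -> b T b]
bbbTbbb => bbbbTbbbb   [T -> b T b]
bbbbTbbbb => bbbbbTbbbbb   [T -> b T b]
bbbbbTbbbbb => bbbbbbTbbbbbb   [T -> b T b]
bbbbbbTbbbbbb => bbbbbboTobbbbbb   [T -> o T o]
bbbbbboTobbbbbb => bbbbbboobbbbbb   [T -> epsilon]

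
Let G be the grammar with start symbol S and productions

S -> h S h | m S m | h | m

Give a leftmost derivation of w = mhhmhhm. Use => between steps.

S=>mSm=>mhShm=>mhhShhm=>mhhmhhm

S => mSm   [S -> m S m]
mSm => mhShm   [S -> h S h]
mhShm => mhhShhm   [S -> h S h]
mhhShhm => mhhmhhm   [S -> m]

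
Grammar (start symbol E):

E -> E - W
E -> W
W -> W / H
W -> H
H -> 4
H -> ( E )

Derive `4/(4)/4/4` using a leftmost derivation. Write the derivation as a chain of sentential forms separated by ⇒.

E ⇒ W   [E -> W]
W ⇒ W/H   [W -> W / H]
W/H ⇒ W/H/H   [W -> W / H]
W/H/H ⇒ W/H/H/H   [W -> W / H]
W/H/H/H ⇒ H/H/H/H   [W -> H]
H/H/H/H ⇒ 4/H/H/H   [H -> 4]
4/H/H/H ⇒ 4/(E)/H/H   [H -> ( E )]
4/(E)/H/H ⇒ 4/(W)/H/H   [E -> W]
4/(W)/H/H ⇒ 4/(H)/H/H   [W -> H]
4/(H)/H/H ⇒ 4/(4)/H/H   [H -> 4]
4/(4)/H/H ⇒ 4/(4)/4/H   [H -> 4]
4/(4)/4/H ⇒ 4/(4)/4/4   [H -> 4]

E ⇒ W ⇒ W/H ⇒ W/H/H ⇒ W/H/H/H ⇒ H/H/H/H ⇒ 4/H/H/H ⇒ 4/(E)/H/H ⇒ 4/(W)/H/H ⇒ 4/(H)/H/H ⇒ 4/(4)/H/H ⇒ 4/(4)/4/H ⇒ 4/(4)/4/4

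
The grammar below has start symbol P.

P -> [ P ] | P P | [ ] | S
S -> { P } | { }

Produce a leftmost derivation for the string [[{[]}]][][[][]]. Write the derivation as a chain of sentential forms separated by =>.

P => PP => [P]P => [[P]]P => [[S]]P => [[{P}]]P => [[{[]}]]P => [[{[]}]]PP => [[{[]}]][]P => [[{[]}]][][P] => [[{[]}]][][PP] => [[{[]}]][][[]P] => [[{[]}]][][[][]]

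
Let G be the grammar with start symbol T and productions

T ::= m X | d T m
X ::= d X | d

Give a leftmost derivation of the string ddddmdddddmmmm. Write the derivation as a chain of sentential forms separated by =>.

T => dTm   [T ::= d T m]
dTm => ddTmm   [T ::= d T m]
ddTmm => dddTmmm   [T ::= d T m]
dddTmmm => ddddTmmmm   [T ::= d T m]
ddddTmmmm => ddddmXmmmm   [T ::= m X]
ddddmXmmmm => ddddmdXmmmm   [X ::= d X]
ddddmdXmmmm => ddddmddXmmmm   [X ::= d X]
ddddmddXmmmm => ddddmdddXmmmm   [X ::= d X]
ddddmdddXmmmm => ddddmddddXmmmm   [X ::= d X]
ddddmddddXmmmm => ddddmdddddmmmm   [X ::= d]

T => dTm => ddTmm => dddTmmm => ddddTmmmm => ddddmXmmmm => ddddmdXmmmm => ddddmddXmmmm => ddddmdddXmmmm => ddddmddddXmmmm => ddddmdddddmmmm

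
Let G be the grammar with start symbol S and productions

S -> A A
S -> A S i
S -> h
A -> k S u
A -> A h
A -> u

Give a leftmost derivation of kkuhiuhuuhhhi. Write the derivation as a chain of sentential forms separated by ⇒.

S ⇒ ASi ⇒ AhSi ⇒ AhhSi ⇒ kSuhhSi ⇒ kAAuhhSi ⇒ kAhAuhhSi ⇒ kkSuhAuhhSi ⇒ kkASiuhAuhhSi ⇒ kkuSiuhAuhhSi ⇒ kkuhiuhAuhhSi ⇒ kkuhiuhuuhhSi ⇒ kkuhiuhuuhhhi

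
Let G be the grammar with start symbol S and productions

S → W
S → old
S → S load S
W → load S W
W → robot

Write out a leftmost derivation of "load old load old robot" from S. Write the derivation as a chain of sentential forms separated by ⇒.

S ⇒ W ⇒ load S W ⇒ load S load S W ⇒ load old load S W ⇒ load old load old W ⇒ load old load old robot

S ⇒ W   [S → W]
W ⇒ load S W   [W → load S W]
load S W ⇒ load S load S W   [S → S load S]
load S load S W ⇒ load old load S W   [S → old]
load old load S W ⇒ load old load old W   [S → old]
load old load old W ⇒ load old load old robot   [W → robot]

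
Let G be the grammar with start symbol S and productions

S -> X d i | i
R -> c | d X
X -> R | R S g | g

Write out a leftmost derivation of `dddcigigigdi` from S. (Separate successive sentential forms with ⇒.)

S ⇒ Xdi ⇒ RSgdi ⇒ dXSgdi ⇒ dRSgSgdi ⇒ ddXSgSgdi ⇒ ddRSgSgSgdi ⇒ dddXSgSgSgdi ⇒ dddRSgSgSgdi ⇒ dddcSgSgSgdi ⇒ dddcigSgSgdi ⇒ dddcigigSgdi ⇒ dddcigigigdi

S ⇒ Xdi   [S -> X d i]
Xdi ⇒ RSgdi   [X -> R S g]
RSgdi ⇒ dXSgdi   [R -> d X]
dXSgdi ⇒ dRSgSgdi   [X -> R S g]
dRSgSgdi ⇒ ddXSgSgdi   [R -> d X]
ddXSgSgdi ⇒ ddRSgSgSgdi   [X -> R S g]
ddRSgSgSgdi ⇒ dddXSgSgSgdi   [R -> d X]
dddXSgSgSgdi ⇒ dddRSgSgSgdi   [X -> R]
dddRSgSgSgdi ⇒ dddcSgSgSgdi   [R -> c]
dddcSgSgSgdi ⇒ dddcigSgSgdi   [S -> i]
dddcigSgSgdi ⇒ dddcigigSgdi   [S -> i]
dddcigigSgdi ⇒ dddcigigigdi   [S -> i]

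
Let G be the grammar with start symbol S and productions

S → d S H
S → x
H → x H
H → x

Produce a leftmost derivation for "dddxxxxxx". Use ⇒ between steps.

S ⇒ dSH   [S → d S H]
dSH ⇒ ddSHH   [S → d S H]
ddSHH ⇒ dddSHHH   [S → d S H]
dddSHHH ⇒ dddxHHH   [S → x]
dddxHHH ⇒ dddxxHHH   [H → x H]
dddxxHHH ⇒ dddxxxHHH   [H → x H]
dddxxxHHH ⇒ dddxxxxHH   [H → x]
dddxxxxHH ⇒ dddxxxxxH   [H → x]
dddxxxxxH ⇒ dddxxxxxx   [H → x]

S ⇒ dSH ⇒ ddSHH ⇒ dddSHHH ⇒ dddxHHH ⇒ dddxxHHH ⇒ dddxxxHHH ⇒ dddxxxxHH ⇒ dddxxxxxH ⇒ dddxxxxxx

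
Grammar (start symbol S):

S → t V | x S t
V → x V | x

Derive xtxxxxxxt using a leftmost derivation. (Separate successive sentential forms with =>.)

S => xSt   [S → x S t]
xSt => xtVt   [S → t V]
xtVt => xtxVt   [V → x V]
xtxVt => xtxxVt   [V → x V]
xtxxVt => xtxxxVt   [V → x V]
xtxxxVt => xtxxxxVt   [V → x V]
xtxxxxVt => xtxxxxxVt   [V → x V]
xtxxxxxVt => xtxxxxxxt   [V → x]

S => xSt => xtVt => xtxVt => xtxxVt => xtxxxVt => xtxxxxVt => xtxxxxxVt => xtxxxxxxt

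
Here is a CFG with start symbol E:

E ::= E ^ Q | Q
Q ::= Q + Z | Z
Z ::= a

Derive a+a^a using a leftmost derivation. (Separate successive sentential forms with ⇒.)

E ⇒ E^Q ⇒ Q^Q ⇒ Q+Z^Q ⇒ Z+Z^Q ⇒ a+Z^Q ⇒ a+a^Q ⇒ a+a^Z ⇒ a+a^a

E ⇒ E^Q   [E ::= E ^ Q]
E^Q ⇒ Q^Q   [E ::= Q]
Q^Q ⇒ Q+Z^Q   [Q ::= Q + Z]
Q+Z^Q ⇒ Z+Z^Q   [Q ::= Z]
Z+Z^Q ⇒ a+Z^Q   [Z ::= a]
a+Z^Q ⇒ a+a^Q   [Z ::= a]
a+a^Q ⇒ a+a^Z   [Q ::= Z]
a+a^Z ⇒ a+a^a   [Z ::= a]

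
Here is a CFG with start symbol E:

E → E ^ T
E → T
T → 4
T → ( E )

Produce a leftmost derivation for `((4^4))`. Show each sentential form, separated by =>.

E => T   [E → T]
T => (E)   [T → ( E )]
(E) => (T)   [E → T]
(T) => ((E))   [T → ( E )]
((E)) => ((E^T))   [E → E ^ T]
((E^T)) => ((T^T))   [E → T]
((T^T)) => ((4^T))   [T → 4]
((4^T)) => ((4^4))   [T → 4]

E => T => (E) => (T) => ((E)) => ((E^T)) => ((T^T)) => ((4^T)) => ((4^4))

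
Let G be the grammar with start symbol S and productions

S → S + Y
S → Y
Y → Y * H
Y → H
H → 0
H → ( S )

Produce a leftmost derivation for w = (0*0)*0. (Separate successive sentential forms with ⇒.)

S ⇒ Y ⇒ Y*H ⇒ H*H ⇒ (S)*H ⇒ (Y)*H ⇒ (Y*H)*H ⇒ (H*H)*H ⇒ (0*H)*H ⇒ (0*0)*H ⇒ (0*0)*0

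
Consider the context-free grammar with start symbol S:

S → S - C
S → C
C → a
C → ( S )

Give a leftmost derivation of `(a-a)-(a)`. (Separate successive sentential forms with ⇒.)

S⇒S-C⇒C-C⇒(S)-C⇒(S-C)-C⇒(C-C)-C⇒(a-C)-C⇒(a-a)-C⇒(a-a)-(S)⇒(a-a)-(C)⇒(a-a)-(a)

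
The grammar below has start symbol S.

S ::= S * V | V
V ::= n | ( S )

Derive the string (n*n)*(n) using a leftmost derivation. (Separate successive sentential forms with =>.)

S => S*V   [S ::= S * V]
S*V => V*V   [S ::= V]
V*V => (S)*V   [V ::= ( S )]
(S)*V => (S*V)*V   [S ::= S * V]
(S*V)*V => (V*V)*V   [S ::= V]
(V*V)*V => (n*V)*V   [V ::= n]
(n*V)*V => (n*n)*V   [V ::= n]
(n*n)*V => (n*n)*(S)   [V ::= ( S )]
(n*n)*(S) => (n*n)*(V)   [S ::= V]
(n*n)*(V) => (n*n)*(n)   [V ::= n]

S => S*V => V*V => (S)*V => (S*V)*V => (V*V)*V => (n*V)*V => (n*n)*V => (n*n)*(S) => (n*n)*(V) => (n*n)*(n)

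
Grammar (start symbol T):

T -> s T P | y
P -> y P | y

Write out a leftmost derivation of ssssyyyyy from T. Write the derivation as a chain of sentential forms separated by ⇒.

T⇒sTP⇒ssTPP⇒sssTPPP⇒ssssTPPPP⇒ssssyPPPP⇒ssssyyPPP⇒ssssyyyPP⇒ssssyyyyP⇒ssssyyyyy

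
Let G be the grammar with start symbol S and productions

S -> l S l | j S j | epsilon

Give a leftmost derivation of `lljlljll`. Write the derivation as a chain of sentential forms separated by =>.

S => lSl   [S -> l S l]
lSl => llSll   [S -> l S l]
llSll => lljSjll   [S -> j S j]
lljSjll => lljlSljll   [S -> l S l]
lljlSljll => lljlljll   [S -> epsilon]

S => lSl => llSll => lljSjll => lljlSljll => lljlljll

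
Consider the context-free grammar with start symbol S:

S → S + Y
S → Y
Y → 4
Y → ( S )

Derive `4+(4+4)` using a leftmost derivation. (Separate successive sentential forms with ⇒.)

S⇒S+Y⇒Y+Y⇒4+Y⇒4+(S)⇒4+(S+Y)⇒4+(Y+Y)⇒4+(4+Y)⇒4+(4+4)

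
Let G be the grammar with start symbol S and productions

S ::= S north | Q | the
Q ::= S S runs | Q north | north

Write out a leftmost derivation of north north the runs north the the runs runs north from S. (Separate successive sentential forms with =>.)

S => S north => Q north => S S runs north => S north S runs north => Q north S runs north => S S runs north S runs north => S north S runs north S runs north => Q north S runs north S runs north => north north S runs north S runs north => north north the runs north S runs north => north north the runs north Q runs north => north north the runs north S S runs runs north => north north the runs north the S runs runs north => north north the runs north the the runs runs north

S => S north   [S ::= S north]
S north => Q north   [S ::= Q]
Q north => S S runs north   [Q ::= S S runs]
S S runs north => S north S runs north   [S ::= S north]
S north S runs north => Q north S runs north   [S ::= Q]
Q north S runs north => S S runs north S runs north   [Q ::= S S runs]
S S runs north S runs north => S north S runs north S runs north   [S ::= S north]
S north S runs north S runs north => Q north S runs north S runs north   [S ::= Q]
Q north S runs north S runs north => north north S runs north S runs north   [Q ::= north]
north north S runs north S runs north => north north the runs north S runs north   [S ::= the]
north north the runs north S runs north => north north the runs north Q runs north   [S ::= Q]
north north the runs north Q runs north => north north the runs north S S runs runs north   [Q ::= S S runs]
north north the runs north S S runs runs north => north north the runs north the S runs runs north   [S ::= the]
north north the runs north the S runs runs north => north north the runs north the the runs runs north   [S ::= the]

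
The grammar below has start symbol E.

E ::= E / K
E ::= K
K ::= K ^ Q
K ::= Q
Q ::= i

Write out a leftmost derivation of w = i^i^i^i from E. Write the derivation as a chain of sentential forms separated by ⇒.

E ⇒ K ⇒ K^Q ⇒ K^Q^Q ⇒ K^Q^Q^Q ⇒ Q^Q^Q^Q ⇒ i^Q^Q^Q ⇒ i^i^Q^Q ⇒ i^i^i^Q ⇒ i^i^i^i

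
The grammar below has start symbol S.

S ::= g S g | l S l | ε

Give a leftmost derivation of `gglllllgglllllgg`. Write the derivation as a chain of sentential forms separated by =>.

S => gSg   [S ::= g S g]
gSg => ggSgg   [S ::= g S g]
ggSgg => gglSlgg   [S ::= l S l]
gglSlgg => ggllSllgg   [S ::= l S l]
ggllSllgg => gglllSlllgg   [S ::= l S l]
gglllSlllgg => ggllllSllllgg   [S ::= l S l]
ggllllSllllgg => gglllllSlllllgg   [S ::= l S l]
gglllllSlllllgg => gglllllgSglllllgg   [S ::= g S g]
gglllllgSglllllgg => gglllllgglllllgg   [S ::= ε]

S=>gSg=>ggSgg=>gglSlgg=>ggllSllgg=>gglllSlllgg=>ggllllSllllgg=>gglllllSlllllgg=>gglllllgSglllllgg=>gglllllgglllllgg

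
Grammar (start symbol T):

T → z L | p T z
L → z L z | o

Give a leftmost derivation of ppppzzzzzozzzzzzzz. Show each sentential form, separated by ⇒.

T ⇒ pTz   [T → p T z]
pTz ⇒ ppTzz   [T → p T z]
ppTzz ⇒ pppTzzz   [T → p T z]
pppTzzz ⇒ ppppTzzzz   [T → p T z]
ppppTzzzz ⇒ ppppzLzzzz   [T → z L]
ppppzLzzzz ⇒ ppppzzLzzzzz   [L → z L z]
ppppzzLzzzzz ⇒ ppppzzzLzzzzzz   [L → z L z]
ppppzzzLzzzzzz ⇒ ppppzzzzLzzzzzzz   [L → z L z]
ppppzzzzLzzzzzzz ⇒ ppppzzzzzLzzzzzzzz   [L → z L z]
ppppzzzzzLzzzzzzzz ⇒ ppppzzzzzozzzzzzzz   [L → o]

T ⇒ pTz ⇒ ppTzz ⇒ pppTzzz ⇒ ppppTzzzz ⇒ ppppzLzzzz ⇒ ppppzzLzzzzz ⇒ ppppzzzLzzzzzz ⇒ ppppzzzzLzzzzzzz ⇒ ppppzzzzzLzzzzzzzz ⇒ ppppzzzzzozzzzzzzz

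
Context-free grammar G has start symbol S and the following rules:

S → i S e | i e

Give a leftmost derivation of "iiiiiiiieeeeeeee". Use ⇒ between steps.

S⇒iSe⇒iiSee⇒iiiSeee⇒iiiiSeeee⇒iiiiiSeeeee⇒iiiiiiSeeeeee⇒iiiiiiiSeeeeeee⇒iiiiiiiieeeeeeee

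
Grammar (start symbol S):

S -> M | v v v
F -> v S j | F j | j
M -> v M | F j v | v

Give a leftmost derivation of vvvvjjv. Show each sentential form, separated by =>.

S => M   [S -> M]
M => vM   [M -> v M]
vM => vvM   [M -> v M]
vvM => vvFjv   [M -> F j v]
vvFjv => vvvSjjv   [F -> v S j]
vvvSjjv => vvvMjjv   [S -> M]
vvvMjjv => vvvvjjv   [M -> v]

S=>M=>vM=>vvM=>vvFjv=>vvvSjjv=>vvvMjjv=>vvvvjjv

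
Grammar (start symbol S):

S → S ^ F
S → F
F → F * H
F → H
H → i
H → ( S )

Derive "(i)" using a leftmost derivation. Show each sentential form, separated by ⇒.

S ⇒ F ⇒ H ⇒ (S) ⇒ (F) ⇒ (H) ⇒ (i)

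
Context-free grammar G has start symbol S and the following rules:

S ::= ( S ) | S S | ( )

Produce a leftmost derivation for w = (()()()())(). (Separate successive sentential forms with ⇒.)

S ⇒ SS ⇒ (S)S ⇒ (SS)S ⇒ (SSS)S ⇒ (SSSS)S ⇒ (()SSS)S ⇒ (()()SS)S ⇒ (()()()S)S ⇒ (()()()())S ⇒ (()()()())()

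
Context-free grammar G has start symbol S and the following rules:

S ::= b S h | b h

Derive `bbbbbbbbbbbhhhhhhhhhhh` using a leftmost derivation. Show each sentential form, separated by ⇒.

S ⇒ bSh   [S ::= b S h]
bSh ⇒ bbShh   [S ::= b S h]
bbShh ⇒ bbbShhh   [S ::= b S h]
bbbShhh ⇒ bbbbShhhh   [S ::= b S h]
bbbbShhhh ⇒ bbbbbShhhhh   [S ::= b S h]
bbbbbShhhhh ⇒ bbbbbbShhhhhh   [S ::= b S h]
bbbbbbShhhhhh ⇒ bbbbbbbShhhhhhh   [S ::= b S h]
bbbbbbbShhhhhhh ⇒ bbbbbbbbShhhhhhhh   [S ::= b S h]
bbbbbbbbShhhhhhhh ⇒ bbbbbbbbbShhhhhhhhh   [S ::= b S h]
bbbbbbbbbShhhhhhhhh ⇒ bbbbbbbbbbShhhhhhhhhh   [S ::= b S h]
bbbbbbbbbbShhhhhhhhhh ⇒ bbbbbbbbbbbhhhhhhhhhhh   [S ::= b h]

S ⇒ bSh ⇒ bbShh ⇒ bbbShhh ⇒ bbbbShhhh ⇒ bbbbbShhhhh ⇒ bbbbbbShhhhhh ⇒ bbbbbbbShhhhhhh ⇒ bbbbbbbbShhhhhhhh ⇒ bbbbbbbbbShhhhhhhhh ⇒ bbbbbbbbbbShhhhhhhhhh ⇒ bbbbbbbbbbbhhhhhhhhhhh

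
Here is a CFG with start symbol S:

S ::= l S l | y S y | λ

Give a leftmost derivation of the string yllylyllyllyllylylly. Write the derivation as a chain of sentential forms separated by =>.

S => ySy => ylSly => yllSlly => yllySylly => yllylSlylly => yllylySylylly => yllylylSlylylly => yllylyllSllylylly => yllylyllySyllylylly => yllylyllylSlyllylylly => yllylyllyllyllylylly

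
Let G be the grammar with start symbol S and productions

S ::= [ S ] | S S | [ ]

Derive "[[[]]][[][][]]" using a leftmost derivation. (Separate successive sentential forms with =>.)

S => SS => [S]S => [[S]]S => [[[]]]S => [[[]]][S] => [[[]]][SS] => [[[]]][SSS] => [[[]]][[]SS] => [[[]]][[][]S] => [[[]]][[][][]]

S => SS   [S ::= S S]
SS => [S]S   [S ::= [ S ]]
[S]S => [[S]]S   [S ::= [ S ]]
[[S]]S => [[[]]]S   [S ::= [ ]]
[[[]]]S => [[[]]][S]   [S ::= [ S ]]
[[[]]][S] => [[[]]][SS]   [S ::= S S]
[[[]]][SS] => [[[]]][SSS]   [S ::= S S]
[[[]]][SSS] => [[[]]][[]SS]   [S ::= [ ]]
[[[]]][[]SS] => [[[]]][[][]S]   [S ::= [ ]]
[[[]]][[][]S] => [[[]]][[][][]]   [S ::= [ ]]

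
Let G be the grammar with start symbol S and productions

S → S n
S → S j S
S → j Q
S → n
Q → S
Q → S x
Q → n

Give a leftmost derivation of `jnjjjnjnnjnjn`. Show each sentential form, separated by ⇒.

S ⇒ SjS   [S → S j S]
SjS ⇒ SjSjS   [S → S j S]
SjSjS ⇒ SjSjSjS   [S → S j S]
SjSjSjS ⇒ jQjSjSjS   [S → j Q]
jQjSjSjS ⇒ jnjSjSjS   [Q → n]
jnjSjSjS ⇒ jnjSnjSjS   [S → S n]
jnjSnjSjS ⇒ jnjjQnjSjS   [S → j Q]
jnjjQnjSjS ⇒ jnjjSnjSjS   [Q → S]
jnjjSnjSjS ⇒ jnjjSjSnjSjS   [S → S j S]
jnjjSjSnjSjS ⇒ jnjjjQjSnjSjS   [S → j Q]
jnjjjQjSnjSjS ⇒ jnjjjnjSnjSjS   [Q → n]
jnjjjnjSnjSjS ⇒ jnjjjnjnnjSjS   [S → n]
jnjjjnjnnjSjS ⇒ jnjjjnjnnjnjS   [S → n]
jnjjjnjnnjnjS ⇒ jnjjjnjnnjnjn   [S → n]

S ⇒ SjS ⇒ SjSjS ⇒ SjSjSjS ⇒ jQjSjSjS ⇒ jnjSjSjS ⇒ jnjSnjSjS ⇒ jnjjQnjSjS ⇒ jnjjSnjSjS ⇒ jnjjSjSnjSjS ⇒ jnjjjQjSnjSjS ⇒ jnjjjnjSnjSjS ⇒ jnjjjnjnnjSjS ⇒ jnjjjnjnnjnjS ⇒ jnjjjnjnnjnjn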